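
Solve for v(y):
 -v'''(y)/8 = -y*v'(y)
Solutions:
 v(y) = C1 + Integral(C2*airyai(2*y) + C3*airybi(2*y), y)


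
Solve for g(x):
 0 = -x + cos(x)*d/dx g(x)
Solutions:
 g(x) = C1 + Integral(x/cos(x), x)


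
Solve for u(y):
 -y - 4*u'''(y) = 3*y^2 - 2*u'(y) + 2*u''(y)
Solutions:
 u(y) = C1 + C2*exp(-y) + C3*exp(y/2) + y^3/2 + 7*y^2/4 + 19*y/2


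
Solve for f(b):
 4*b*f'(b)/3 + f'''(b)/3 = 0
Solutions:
 f(b) = C1 + Integral(C2*airyai(-2^(2/3)*b) + C3*airybi(-2^(2/3)*b), b)


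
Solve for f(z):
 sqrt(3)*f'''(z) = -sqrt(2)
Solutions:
 f(z) = C1 + C2*z + C3*z^2 - sqrt(6)*z^3/18


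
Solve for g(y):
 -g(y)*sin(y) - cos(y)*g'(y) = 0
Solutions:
 g(y) = C1*cos(y)


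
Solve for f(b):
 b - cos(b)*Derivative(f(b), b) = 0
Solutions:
 f(b) = C1 + Integral(b/cos(b), b)


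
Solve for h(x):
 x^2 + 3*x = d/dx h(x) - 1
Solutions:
 h(x) = C1 + x^3/3 + 3*x^2/2 + x


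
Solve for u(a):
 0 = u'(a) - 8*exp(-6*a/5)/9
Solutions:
 u(a) = C1 - 20*exp(-6*a/5)/27


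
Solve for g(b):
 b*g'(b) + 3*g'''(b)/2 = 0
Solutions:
 g(b) = C1 + Integral(C2*airyai(-2^(1/3)*3^(2/3)*b/3) + C3*airybi(-2^(1/3)*3^(2/3)*b/3), b)


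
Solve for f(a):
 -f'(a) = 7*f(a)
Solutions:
 f(a) = C1*exp(-7*a)


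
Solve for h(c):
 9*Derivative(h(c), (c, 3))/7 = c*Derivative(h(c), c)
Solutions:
 h(c) = C1 + Integral(C2*airyai(21^(1/3)*c/3) + C3*airybi(21^(1/3)*c/3), c)


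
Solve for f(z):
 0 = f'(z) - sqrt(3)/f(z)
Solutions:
 f(z) = -sqrt(C1 + 2*sqrt(3)*z)
 f(z) = sqrt(C1 + 2*sqrt(3)*z)


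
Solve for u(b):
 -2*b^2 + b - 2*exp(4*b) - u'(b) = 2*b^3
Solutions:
 u(b) = C1 - b^4/2 - 2*b^3/3 + b^2/2 - exp(4*b)/2


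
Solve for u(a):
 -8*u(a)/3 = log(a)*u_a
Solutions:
 u(a) = C1*exp(-8*li(a)/3)


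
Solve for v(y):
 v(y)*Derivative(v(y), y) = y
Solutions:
 v(y) = -sqrt(C1 + y^2)
 v(y) = sqrt(C1 + y^2)


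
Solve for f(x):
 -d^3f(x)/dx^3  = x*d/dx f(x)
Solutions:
 f(x) = C1 + Integral(C2*airyai(-x) + C3*airybi(-x), x)


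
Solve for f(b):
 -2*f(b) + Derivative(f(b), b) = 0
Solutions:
 f(b) = C1*exp(2*b)


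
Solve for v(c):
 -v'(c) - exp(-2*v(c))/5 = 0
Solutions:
 v(c) = log(-sqrt(C1 - 10*c)) - log(5)
 v(c) = log(C1 - 10*c)/2 - log(5)


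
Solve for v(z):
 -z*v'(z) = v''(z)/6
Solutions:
 v(z) = C1 + C2*erf(sqrt(3)*z)


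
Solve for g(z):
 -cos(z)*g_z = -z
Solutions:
 g(z) = C1 + Integral(z/cos(z), z)


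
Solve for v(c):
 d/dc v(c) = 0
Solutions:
 v(c) = C1


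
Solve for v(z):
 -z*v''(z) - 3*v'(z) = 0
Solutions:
 v(z) = C1 + C2/z^2


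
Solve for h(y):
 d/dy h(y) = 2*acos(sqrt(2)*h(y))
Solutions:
 Integral(1/acos(sqrt(2)*_y), (_y, h(y))) = C1 + 2*y


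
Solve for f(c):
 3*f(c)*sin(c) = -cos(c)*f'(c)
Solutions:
 f(c) = C1*cos(c)^3


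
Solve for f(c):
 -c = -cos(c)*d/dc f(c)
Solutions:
 f(c) = C1 + Integral(c/cos(c), c)


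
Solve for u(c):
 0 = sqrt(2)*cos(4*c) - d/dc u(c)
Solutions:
 u(c) = C1 + sqrt(2)*sin(4*c)/4


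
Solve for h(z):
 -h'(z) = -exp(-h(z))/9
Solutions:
 h(z) = log(C1 + z/9)


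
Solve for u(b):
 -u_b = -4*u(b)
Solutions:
 u(b) = C1*exp(4*b)


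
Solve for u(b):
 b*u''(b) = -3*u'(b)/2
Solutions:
 u(b) = C1 + C2/sqrt(b)


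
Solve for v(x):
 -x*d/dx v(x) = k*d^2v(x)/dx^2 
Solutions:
 v(x) = C1 + C2*sqrt(k)*erf(sqrt(2)*x*sqrt(1/k)/2)


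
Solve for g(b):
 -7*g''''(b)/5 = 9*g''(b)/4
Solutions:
 g(b) = C1 + C2*b + C3*sin(3*sqrt(35)*b/14) + C4*cos(3*sqrt(35)*b/14)


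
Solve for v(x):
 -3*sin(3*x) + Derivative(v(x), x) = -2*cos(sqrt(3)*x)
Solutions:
 v(x) = C1 - 2*sqrt(3)*sin(sqrt(3)*x)/3 - cos(3*x)


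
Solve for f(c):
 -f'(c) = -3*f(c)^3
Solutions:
 f(c) = -sqrt(2)*sqrt(-1/(C1 + 3*c))/2
 f(c) = sqrt(2)*sqrt(-1/(C1 + 3*c))/2


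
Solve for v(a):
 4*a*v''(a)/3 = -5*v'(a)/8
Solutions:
 v(a) = C1 + C2*a^(17/32)


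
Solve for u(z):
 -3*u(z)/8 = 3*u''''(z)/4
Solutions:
 u(z) = (C1*sin(2^(1/4)*z/2) + C2*cos(2^(1/4)*z/2))*exp(-2^(1/4)*z/2) + (C3*sin(2^(1/4)*z/2) + C4*cos(2^(1/4)*z/2))*exp(2^(1/4)*z/2)


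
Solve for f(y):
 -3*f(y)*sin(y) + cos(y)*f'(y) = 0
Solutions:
 f(y) = C1/cos(y)^3


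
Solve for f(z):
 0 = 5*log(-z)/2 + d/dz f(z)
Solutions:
 f(z) = C1 - 5*z*log(-z)/2 + 5*z/2


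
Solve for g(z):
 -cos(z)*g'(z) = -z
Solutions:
 g(z) = C1 + Integral(z/cos(z), z)


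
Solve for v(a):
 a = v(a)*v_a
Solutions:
 v(a) = -sqrt(C1 + a^2)
 v(a) = sqrt(C1 + a^2)


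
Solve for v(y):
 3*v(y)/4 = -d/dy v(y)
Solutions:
 v(y) = C1*exp(-3*y/4)


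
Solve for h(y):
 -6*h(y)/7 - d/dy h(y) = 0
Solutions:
 h(y) = C1*exp(-6*y/7)


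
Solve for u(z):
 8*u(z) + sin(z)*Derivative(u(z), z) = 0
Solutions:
 u(z) = C1*(cos(z)^4 + 4*cos(z)^3 + 6*cos(z)^2 + 4*cos(z) + 1)/(cos(z)^4 - 4*cos(z)^3 + 6*cos(z)^2 - 4*cos(z) + 1)


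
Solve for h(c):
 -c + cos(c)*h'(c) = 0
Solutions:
 h(c) = C1 + Integral(c/cos(c), c)


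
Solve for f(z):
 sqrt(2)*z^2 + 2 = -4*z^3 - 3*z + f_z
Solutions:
 f(z) = C1 + z^4 + sqrt(2)*z^3/3 + 3*z^2/2 + 2*z


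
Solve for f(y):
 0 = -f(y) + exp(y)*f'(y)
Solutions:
 f(y) = C1*exp(-exp(-y))


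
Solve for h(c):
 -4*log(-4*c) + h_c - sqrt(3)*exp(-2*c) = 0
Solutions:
 h(c) = C1 + 4*c*log(-c) + 4*c*(-1 + 2*log(2)) - sqrt(3)*exp(-2*c)/2


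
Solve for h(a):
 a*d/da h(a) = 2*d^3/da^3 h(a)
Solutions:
 h(a) = C1 + Integral(C2*airyai(2^(2/3)*a/2) + C3*airybi(2^(2/3)*a/2), a)


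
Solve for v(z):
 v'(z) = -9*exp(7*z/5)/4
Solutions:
 v(z) = C1 - 45*exp(7*z/5)/28


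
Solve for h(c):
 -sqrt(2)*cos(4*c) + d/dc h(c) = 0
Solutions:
 h(c) = C1 + sqrt(2)*sin(4*c)/4


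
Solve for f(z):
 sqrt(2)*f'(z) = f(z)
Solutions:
 f(z) = C1*exp(sqrt(2)*z/2)


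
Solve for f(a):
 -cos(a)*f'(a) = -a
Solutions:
 f(a) = C1 + Integral(a/cos(a), a)


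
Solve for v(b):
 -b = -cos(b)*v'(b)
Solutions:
 v(b) = C1 + Integral(b/cos(b), b)


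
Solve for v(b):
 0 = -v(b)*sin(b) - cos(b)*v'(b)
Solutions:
 v(b) = C1*cos(b)


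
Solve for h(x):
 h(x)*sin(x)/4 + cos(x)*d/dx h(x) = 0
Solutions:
 h(x) = C1*cos(x)^(1/4)


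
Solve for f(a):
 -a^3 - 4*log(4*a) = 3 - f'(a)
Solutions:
 f(a) = C1 + a^4/4 + 4*a*log(a) - a + a*log(256)


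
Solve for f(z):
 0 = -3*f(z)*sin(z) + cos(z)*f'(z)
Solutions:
 f(z) = C1/cos(z)^3


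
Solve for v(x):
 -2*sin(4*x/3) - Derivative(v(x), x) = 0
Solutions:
 v(x) = C1 + 3*cos(4*x/3)/2


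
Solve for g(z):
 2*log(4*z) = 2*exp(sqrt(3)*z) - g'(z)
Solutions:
 g(z) = C1 - 2*z*log(z) + 2*z*(1 - 2*log(2)) + 2*sqrt(3)*exp(sqrt(3)*z)/3


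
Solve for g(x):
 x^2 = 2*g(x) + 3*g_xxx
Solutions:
 g(x) = C3*exp(-2^(1/3)*3^(2/3)*x/3) + x^2/2 + (C1*sin(2^(1/3)*3^(1/6)*x/2) + C2*cos(2^(1/3)*3^(1/6)*x/2))*exp(2^(1/3)*3^(2/3)*x/6)


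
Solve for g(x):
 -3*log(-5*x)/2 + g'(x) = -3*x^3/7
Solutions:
 g(x) = C1 - 3*x^4/28 + 3*x*log(-x)/2 + 3*x*(-1 + log(5))/2


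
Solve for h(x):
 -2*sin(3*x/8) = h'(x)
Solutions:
 h(x) = C1 + 16*cos(3*x/8)/3


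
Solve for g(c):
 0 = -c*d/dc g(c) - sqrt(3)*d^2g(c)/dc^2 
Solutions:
 g(c) = C1 + C2*erf(sqrt(2)*3^(3/4)*c/6)


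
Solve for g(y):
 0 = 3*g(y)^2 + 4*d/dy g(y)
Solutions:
 g(y) = 4/(C1 + 3*y)


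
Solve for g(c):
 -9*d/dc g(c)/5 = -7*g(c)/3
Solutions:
 g(c) = C1*exp(35*c/27)


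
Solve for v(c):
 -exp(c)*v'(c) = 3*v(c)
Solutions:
 v(c) = C1*exp(3*exp(-c))


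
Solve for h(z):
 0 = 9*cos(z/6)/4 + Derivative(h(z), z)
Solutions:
 h(z) = C1 - 27*sin(z/6)/2


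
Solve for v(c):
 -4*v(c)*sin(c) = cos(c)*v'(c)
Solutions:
 v(c) = C1*cos(c)^4


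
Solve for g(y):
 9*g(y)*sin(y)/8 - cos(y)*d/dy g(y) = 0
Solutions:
 g(y) = C1/cos(y)^(9/8)


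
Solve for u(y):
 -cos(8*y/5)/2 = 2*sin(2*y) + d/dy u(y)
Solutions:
 u(y) = C1 - 5*sin(8*y/5)/16 + cos(2*y)


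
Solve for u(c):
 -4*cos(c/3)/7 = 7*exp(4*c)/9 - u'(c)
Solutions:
 u(c) = C1 + 7*exp(4*c)/36 + 12*sin(c/3)/7


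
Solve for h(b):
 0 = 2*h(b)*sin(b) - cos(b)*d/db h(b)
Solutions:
 h(b) = C1/cos(b)^2


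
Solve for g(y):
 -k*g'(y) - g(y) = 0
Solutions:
 g(y) = C1*exp(-y/k)


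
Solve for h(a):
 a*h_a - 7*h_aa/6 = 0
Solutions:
 h(a) = C1 + C2*erfi(sqrt(21)*a/7)


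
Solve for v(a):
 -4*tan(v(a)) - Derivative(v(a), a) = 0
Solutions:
 v(a) = pi - asin(C1*exp(-4*a))
 v(a) = asin(C1*exp(-4*a))


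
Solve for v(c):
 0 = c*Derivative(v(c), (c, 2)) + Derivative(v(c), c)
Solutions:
 v(c) = C1 + C2*log(c)


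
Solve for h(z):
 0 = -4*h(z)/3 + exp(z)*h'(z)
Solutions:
 h(z) = C1*exp(-4*exp(-z)/3)


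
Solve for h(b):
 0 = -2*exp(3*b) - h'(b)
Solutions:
 h(b) = C1 - 2*exp(3*b)/3


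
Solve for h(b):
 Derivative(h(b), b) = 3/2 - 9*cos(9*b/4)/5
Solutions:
 h(b) = C1 + 3*b/2 - 4*sin(9*b/4)/5


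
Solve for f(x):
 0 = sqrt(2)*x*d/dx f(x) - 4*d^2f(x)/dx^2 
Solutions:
 f(x) = C1 + C2*erfi(2^(3/4)*x/4)


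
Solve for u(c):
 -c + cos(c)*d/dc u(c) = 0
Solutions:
 u(c) = C1 + Integral(c/cos(c), c)


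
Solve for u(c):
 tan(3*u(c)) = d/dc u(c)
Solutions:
 u(c) = -asin(C1*exp(3*c))/3 + pi/3
 u(c) = asin(C1*exp(3*c))/3


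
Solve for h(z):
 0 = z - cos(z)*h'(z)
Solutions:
 h(z) = C1 + Integral(z/cos(z), z)


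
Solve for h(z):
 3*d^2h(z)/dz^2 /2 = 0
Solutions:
 h(z) = C1 + C2*z


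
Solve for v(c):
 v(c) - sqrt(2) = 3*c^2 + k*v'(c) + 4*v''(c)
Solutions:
 v(c) = C1*exp(c*(-k + sqrt(k^2 + 16))/8) + C2*exp(-c*(k + sqrt(k^2 + 16))/8) + 3*c^2 + 6*c*k + 6*k^2 + sqrt(2) + 24


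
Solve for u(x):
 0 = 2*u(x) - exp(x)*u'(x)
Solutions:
 u(x) = C1*exp(-2*exp(-x))


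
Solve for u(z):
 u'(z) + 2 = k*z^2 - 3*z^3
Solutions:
 u(z) = C1 + k*z^3/3 - 3*z^4/4 - 2*z


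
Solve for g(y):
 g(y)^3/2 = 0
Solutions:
 g(y) = 0


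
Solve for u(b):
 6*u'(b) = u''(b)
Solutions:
 u(b) = C1 + C2*exp(6*b)


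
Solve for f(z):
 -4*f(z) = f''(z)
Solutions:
 f(z) = C1*sin(2*z) + C2*cos(2*z)


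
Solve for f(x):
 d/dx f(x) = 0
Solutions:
 f(x) = C1


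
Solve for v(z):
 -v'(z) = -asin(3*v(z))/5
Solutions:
 Integral(1/asin(3*_y), (_y, v(z))) = C1 + z/5


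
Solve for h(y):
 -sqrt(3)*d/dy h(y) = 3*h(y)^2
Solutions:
 h(y) = 1/(C1 + sqrt(3)*y)


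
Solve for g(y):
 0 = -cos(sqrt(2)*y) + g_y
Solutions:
 g(y) = C1 + sqrt(2)*sin(sqrt(2)*y)/2


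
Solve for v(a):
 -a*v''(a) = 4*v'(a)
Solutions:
 v(a) = C1 + C2/a^3


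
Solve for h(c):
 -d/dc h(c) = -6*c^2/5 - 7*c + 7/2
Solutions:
 h(c) = C1 + 2*c^3/5 + 7*c^2/2 - 7*c/2


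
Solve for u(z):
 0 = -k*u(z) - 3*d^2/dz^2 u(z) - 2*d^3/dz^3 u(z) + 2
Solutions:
 u(z) = C1*exp(-z*((2*k + sqrt((2*k + 1)^2 - 1) + 1)^(1/3) + 1 + (2*k + sqrt((2*k + 1)^2 - 1) + 1)^(-1/3))/2) + C2*exp(z*((2*k + sqrt((2*k + 1)^2 - 1) + 1)^(1/3)/4 - sqrt(3)*I*(2*k + sqrt((2*k + 1)^2 - 1) + 1)^(1/3)/4 - 1/2 - 1/((-1 + sqrt(3)*I)*(2*k + sqrt((2*k + 1)^2 - 1) + 1)^(1/3)))) + C3*exp(z*((2*k + sqrt((2*k + 1)^2 - 1) + 1)^(1/3)/4 + sqrt(3)*I*(2*k + sqrt((2*k + 1)^2 - 1) + 1)^(1/3)/4 - 1/2 + 1/((1 + sqrt(3)*I)*(2*k + sqrt((2*k + 1)^2 - 1) + 1)^(1/3)))) + 2/k


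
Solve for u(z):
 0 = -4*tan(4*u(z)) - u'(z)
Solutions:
 u(z) = -asin(C1*exp(-16*z))/4 + pi/4
 u(z) = asin(C1*exp(-16*z))/4


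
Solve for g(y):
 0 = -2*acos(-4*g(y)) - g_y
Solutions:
 Integral(1/acos(-4*_y), (_y, g(y))) = C1 - 2*y


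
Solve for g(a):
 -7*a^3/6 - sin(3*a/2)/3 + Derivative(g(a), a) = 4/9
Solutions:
 g(a) = C1 + 7*a^4/24 + 4*a/9 - 2*cos(3*a/2)/9


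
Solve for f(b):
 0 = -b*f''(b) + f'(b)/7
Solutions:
 f(b) = C1 + C2*b^(8/7)


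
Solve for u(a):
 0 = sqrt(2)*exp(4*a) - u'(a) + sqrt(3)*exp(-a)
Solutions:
 u(a) = C1 + sqrt(2)*exp(4*a)/4 - sqrt(3)*exp(-a)


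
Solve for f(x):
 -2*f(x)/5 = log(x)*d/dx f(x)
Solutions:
 f(x) = C1*exp(-2*li(x)/5)


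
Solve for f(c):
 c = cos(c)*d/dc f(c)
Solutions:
 f(c) = C1 + Integral(c/cos(c), c)


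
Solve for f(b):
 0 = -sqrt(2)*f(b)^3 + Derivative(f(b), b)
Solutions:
 f(b) = -sqrt(2)*sqrt(-1/(C1 + sqrt(2)*b))/2
 f(b) = sqrt(2)*sqrt(-1/(C1 + sqrt(2)*b))/2


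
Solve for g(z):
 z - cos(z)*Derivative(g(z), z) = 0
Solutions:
 g(z) = C1 + Integral(z/cos(z), z)


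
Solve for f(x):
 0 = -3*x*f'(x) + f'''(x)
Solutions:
 f(x) = C1 + Integral(C2*airyai(3^(1/3)*x) + C3*airybi(3^(1/3)*x), x)


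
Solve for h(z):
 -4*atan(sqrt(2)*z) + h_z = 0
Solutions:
 h(z) = C1 + 4*z*atan(sqrt(2)*z) - sqrt(2)*log(2*z^2 + 1)


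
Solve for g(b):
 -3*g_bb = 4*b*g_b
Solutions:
 g(b) = C1 + C2*erf(sqrt(6)*b/3)


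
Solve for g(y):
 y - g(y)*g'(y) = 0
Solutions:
 g(y) = -sqrt(C1 + y^2)
 g(y) = sqrt(C1 + y^2)


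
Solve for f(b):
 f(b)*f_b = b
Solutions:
 f(b) = -sqrt(C1 + b^2)
 f(b) = sqrt(C1 + b^2)


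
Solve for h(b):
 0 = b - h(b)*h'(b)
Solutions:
 h(b) = -sqrt(C1 + b^2)
 h(b) = sqrt(C1 + b^2)


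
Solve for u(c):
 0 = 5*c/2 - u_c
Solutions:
 u(c) = C1 + 5*c^2/4


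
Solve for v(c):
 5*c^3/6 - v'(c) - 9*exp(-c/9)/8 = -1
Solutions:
 v(c) = C1 + 5*c^4/24 + c + 81*exp(-c/9)/8


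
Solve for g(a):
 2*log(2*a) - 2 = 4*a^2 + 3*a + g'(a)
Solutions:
 g(a) = C1 - 4*a^3/3 - 3*a^2/2 + 2*a*log(a) - 4*a + 2*a*log(2)


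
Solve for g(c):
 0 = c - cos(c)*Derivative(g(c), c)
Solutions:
 g(c) = C1 + Integral(c/cos(c), c)


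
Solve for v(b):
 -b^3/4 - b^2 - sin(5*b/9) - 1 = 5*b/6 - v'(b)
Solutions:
 v(b) = C1 + b^4/16 + b^3/3 + 5*b^2/12 + b - 9*cos(5*b/9)/5


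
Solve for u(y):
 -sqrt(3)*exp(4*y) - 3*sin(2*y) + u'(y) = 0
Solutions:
 u(y) = C1 + sqrt(3)*exp(4*y)/4 - 3*cos(2*y)/2


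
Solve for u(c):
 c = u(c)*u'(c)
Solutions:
 u(c) = -sqrt(C1 + c^2)
 u(c) = sqrt(C1 + c^2)


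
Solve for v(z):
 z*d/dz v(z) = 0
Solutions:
 v(z) = C1


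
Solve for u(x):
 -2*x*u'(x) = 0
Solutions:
 u(x) = C1


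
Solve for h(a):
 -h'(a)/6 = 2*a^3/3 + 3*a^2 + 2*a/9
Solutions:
 h(a) = C1 - a^4 - 6*a^3 - 2*a^2/3


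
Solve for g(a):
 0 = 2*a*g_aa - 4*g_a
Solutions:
 g(a) = C1 + C2*a^3


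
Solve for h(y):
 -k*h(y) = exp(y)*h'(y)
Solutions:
 h(y) = C1*exp(k*exp(-y))


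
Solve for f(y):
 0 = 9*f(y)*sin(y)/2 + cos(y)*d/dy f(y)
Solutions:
 f(y) = C1*cos(y)^(9/2)


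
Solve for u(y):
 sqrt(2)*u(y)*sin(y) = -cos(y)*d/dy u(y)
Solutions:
 u(y) = C1*cos(y)^(sqrt(2))


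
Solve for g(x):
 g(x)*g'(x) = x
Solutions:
 g(x) = -sqrt(C1 + x^2)
 g(x) = sqrt(C1 + x^2)


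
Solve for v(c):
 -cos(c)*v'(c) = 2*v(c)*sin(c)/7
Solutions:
 v(c) = C1*cos(c)^(2/7)


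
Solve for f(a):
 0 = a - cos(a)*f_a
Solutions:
 f(a) = C1 + Integral(a/cos(a), a)


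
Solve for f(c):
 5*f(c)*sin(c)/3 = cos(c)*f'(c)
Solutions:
 f(c) = C1/cos(c)^(5/3)


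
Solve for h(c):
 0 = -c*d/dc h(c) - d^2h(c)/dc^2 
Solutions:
 h(c) = C1 + C2*erf(sqrt(2)*c/2)


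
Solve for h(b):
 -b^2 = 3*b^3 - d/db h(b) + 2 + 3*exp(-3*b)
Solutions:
 h(b) = C1 + 3*b^4/4 + b^3/3 + 2*b - exp(-3*b)


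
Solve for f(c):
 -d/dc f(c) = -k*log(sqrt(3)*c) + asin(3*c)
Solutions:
 f(c) = C1 + c*k*(log(c) - 1) + c*k*log(3)/2 - c*asin(3*c) - sqrt(1 - 9*c^2)/3


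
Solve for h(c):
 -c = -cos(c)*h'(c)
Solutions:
 h(c) = C1 + Integral(c/cos(c), c)


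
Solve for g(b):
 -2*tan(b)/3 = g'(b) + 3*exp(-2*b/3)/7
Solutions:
 g(b) = C1 - log(tan(b)^2 + 1)/3 + 9*exp(-2*b/3)/14


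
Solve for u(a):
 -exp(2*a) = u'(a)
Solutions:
 u(a) = C1 - exp(2*a)/2


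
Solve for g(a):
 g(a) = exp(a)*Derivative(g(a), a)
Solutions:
 g(a) = C1*exp(-exp(-a))


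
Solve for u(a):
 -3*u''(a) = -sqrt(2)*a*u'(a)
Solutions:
 u(a) = C1 + C2*erfi(2^(3/4)*sqrt(3)*a/6)


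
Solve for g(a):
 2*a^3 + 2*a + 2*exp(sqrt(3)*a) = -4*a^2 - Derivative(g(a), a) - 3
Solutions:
 g(a) = C1 - a^4/2 - 4*a^3/3 - a^2 - 3*a - 2*sqrt(3)*exp(sqrt(3)*a)/3


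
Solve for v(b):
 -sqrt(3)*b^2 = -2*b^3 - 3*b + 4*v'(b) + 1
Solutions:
 v(b) = C1 + b^4/8 - sqrt(3)*b^3/12 + 3*b^2/8 - b/4


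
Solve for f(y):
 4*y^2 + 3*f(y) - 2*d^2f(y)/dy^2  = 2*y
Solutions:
 f(y) = C1*exp(-sqrt(6)*y/2) + C2*exp(sqrt(6)*y/2) - 4*y^2/3 + 2*y/3 - 16/9


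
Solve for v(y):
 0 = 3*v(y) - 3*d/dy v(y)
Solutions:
 v(y) = C1*exp(y)


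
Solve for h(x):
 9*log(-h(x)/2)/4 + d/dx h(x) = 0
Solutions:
 4*Integral(1/(log(-_y) - log(2)), (_y, h(x)))/9 = C1 - x


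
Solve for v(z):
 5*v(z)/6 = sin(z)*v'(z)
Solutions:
 v(z) = C1*(cos(z) - 1)^(5/12)/(cos(z) + 1)^(5/12)


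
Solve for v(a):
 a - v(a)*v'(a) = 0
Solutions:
 v(a) = -sqrt(C1 + a^2)
 v(a) = sqrt(C1 + a^2)


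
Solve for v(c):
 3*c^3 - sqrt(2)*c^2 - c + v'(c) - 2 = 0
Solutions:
 v(c) = C1 - 3*c^4/4 + sqrt(2)*c^3/3 + c^2/2 + 2*c


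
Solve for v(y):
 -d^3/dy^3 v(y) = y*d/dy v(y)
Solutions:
 v(y) = C1 + Integral(C2*airyai(-y) + C3*airybi(-y), y)


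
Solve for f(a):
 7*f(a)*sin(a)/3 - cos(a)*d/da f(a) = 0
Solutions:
 f(a) = C1/cos(a)^(7/3)


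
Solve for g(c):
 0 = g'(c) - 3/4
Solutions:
 g(c) = C1 + 3*c/4


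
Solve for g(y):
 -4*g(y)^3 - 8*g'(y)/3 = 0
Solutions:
 g(y) = -sqrt(-1/(C1 - 3*y))
 g(y) = sqrt(-1/(C1 - 3*y))


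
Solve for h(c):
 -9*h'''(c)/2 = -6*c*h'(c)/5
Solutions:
 h(c) = C1 + Integral(C2*airyai(30^(2/3)*c/15) + C3*airybi(30^(2/3)*c/15), c)


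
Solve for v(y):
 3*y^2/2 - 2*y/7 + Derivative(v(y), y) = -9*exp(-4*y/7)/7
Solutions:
 v(y) = C1 - y^3/2 + y^2/7 + 9*exp(-4*y/7)/4


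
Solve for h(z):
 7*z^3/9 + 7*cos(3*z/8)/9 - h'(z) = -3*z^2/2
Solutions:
 h(z) = C1 + 7*z^4/36 + z^3/2 + 56*sin(3*z/8)/27


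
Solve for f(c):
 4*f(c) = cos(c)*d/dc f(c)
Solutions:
 f(c) = C1*(sin(c)^2 + 2*sin(c) + 1)/(sin(c)^2 - 2*sin(c) + 1)


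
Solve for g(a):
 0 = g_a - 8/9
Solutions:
 g(a) = C1 + 8*a/9


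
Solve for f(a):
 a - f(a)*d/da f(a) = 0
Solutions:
 f(a) = -sqrt(C1 + a^2)
 f(a) = sqrt(C1 + a^2)


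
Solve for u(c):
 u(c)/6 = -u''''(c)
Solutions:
 u(c) = (C1*sin(2^(1/4)*3^(3/4)*c/6) + C2*cos(2^(1/4)*3^(3/4)*c/6))*exp(-2^(1/4)*3^(3/4)*c/6) + (C3*sin(2^(1/4)*3^(3/4)*c/6) + C4*cos(2^(1/4)*3^(3/4)*c/6))*exp(2^(1/4)*3^(3/4)*c/6)


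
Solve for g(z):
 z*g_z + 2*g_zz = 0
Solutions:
 g(z) = C1 + C2*erf(z/2)


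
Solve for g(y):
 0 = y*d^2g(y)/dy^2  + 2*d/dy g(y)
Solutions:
 g(y) = C1 + C2/y


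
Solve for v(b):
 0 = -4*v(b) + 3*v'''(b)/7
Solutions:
 v(b) = C3*exp(28^(1/3)*3^(2/3)*b/3) + (C1*sin(28^(1/3)*3^(1/6)*b/2) + C2*cos(28^(1/3)*3^(1/6)*b/2))*exp(-28^(1/3)*3^(2/3)*b/6)


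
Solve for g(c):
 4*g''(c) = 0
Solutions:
 g(c) = C1 + C2*c


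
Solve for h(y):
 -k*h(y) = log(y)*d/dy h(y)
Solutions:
 h(y) = C1*exp(-k*li(y))


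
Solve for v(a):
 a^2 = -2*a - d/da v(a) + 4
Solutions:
 v(a) = C1 - a^3/3 - a^2 + 4*a


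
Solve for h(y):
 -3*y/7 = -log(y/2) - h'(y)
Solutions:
 h(y) = C1 + 3*y^2/14 - y*log(y) + y*log(2) + y


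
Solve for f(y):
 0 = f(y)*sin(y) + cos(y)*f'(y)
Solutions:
 f(y) = C1*cos(y)


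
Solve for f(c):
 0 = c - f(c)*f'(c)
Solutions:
 f(c) = -sqrt(C1 + c^2)
 f(c) = sqrt(C1 + c^2)


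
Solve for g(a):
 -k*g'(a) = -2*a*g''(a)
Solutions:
 g(a) = C1 + a^(re(k)/2 + 1)*(C2*sin(log(a)*Abs(im(k))/2) + C3*cos(log(a)*im(k)/2))


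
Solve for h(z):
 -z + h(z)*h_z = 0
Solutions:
 h(z) = -sqrt(C1 + z^2)
 h(z) = sqrt(C1 + z^2)


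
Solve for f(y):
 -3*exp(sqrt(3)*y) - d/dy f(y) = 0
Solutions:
 f(y) = C1 - sqrt(3)*exp(sqrt(3)*y)


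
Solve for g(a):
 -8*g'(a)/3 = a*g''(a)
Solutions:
 g(a) = C1 + C2/a^(5/3)


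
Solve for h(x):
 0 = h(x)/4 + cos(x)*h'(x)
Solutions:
 h(x) = C1*(sin(x) - 1)^(1/8)/(sin(x) + 1)^(1/8)


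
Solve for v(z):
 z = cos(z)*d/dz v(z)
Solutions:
 v(z) = C1 + Integral(z/cos(z), z)


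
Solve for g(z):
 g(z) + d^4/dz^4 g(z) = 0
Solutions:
 g(z) = (C1*sin(sqrt(2)*z/2) + C2*cos(sqrt(2)*z/2))*exp(-sqrt(2)*z/2) + (C3*sin(sqrt(2)*z/2) + C4*cos(sqrt(2)*z/2))*exp(sqrt(2)*z/2)


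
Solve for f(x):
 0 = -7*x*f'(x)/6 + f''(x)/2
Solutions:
 f(x) = C1 + C2*erfi(sqrt(42)*x/6)


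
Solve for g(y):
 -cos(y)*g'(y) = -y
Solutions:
 g(y) = C1 + Integral(y/cos(y), y)


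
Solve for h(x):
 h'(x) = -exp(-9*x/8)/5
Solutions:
 h(x) = C1 + 8*exp(-9*x/8)/45


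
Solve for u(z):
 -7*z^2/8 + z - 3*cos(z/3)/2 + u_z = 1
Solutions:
 u(z) = C1 + 7*z^3/24 - z^2/2 + z + 9*sin(z/3)/2


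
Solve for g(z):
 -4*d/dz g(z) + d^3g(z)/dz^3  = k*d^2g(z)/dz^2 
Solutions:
 g(z) = C1 + C2*exp(z*(k - sqrt(k^2 + 16))/2) + C3*exp(z*(k + sqrt(k^2 + 16))/2)


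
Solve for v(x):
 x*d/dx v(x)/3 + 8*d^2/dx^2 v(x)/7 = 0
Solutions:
 v(x) = C1 + C2*erf(sqrt(21)*x/12)


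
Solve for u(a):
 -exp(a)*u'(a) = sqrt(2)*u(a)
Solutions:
 u(a) = C1*exp(sqrt(2)*exp(-a))


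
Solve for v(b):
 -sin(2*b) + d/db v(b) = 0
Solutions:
 v(b) = C1 - cos(2*b)/2


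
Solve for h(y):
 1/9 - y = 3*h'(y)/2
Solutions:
 h(y) = C1 - y^2/3 + 2*y/27


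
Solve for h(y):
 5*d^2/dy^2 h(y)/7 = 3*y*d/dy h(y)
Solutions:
 h(y) = C1 + C2*erfi(sqrt(210)*y/10)


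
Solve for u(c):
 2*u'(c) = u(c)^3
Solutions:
 u(c) = -sqrt(-1/(C1 + c))
 u(c) = sqrt(-1/(C1 + c))


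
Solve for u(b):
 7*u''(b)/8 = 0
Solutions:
 u(b) = C1 + C2*b


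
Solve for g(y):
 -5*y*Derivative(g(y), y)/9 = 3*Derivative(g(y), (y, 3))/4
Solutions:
 g(y) = C1 + Integral(C2*airyai(-20^(1/3)*y/3) + C3*airybi(-20^(1/3)*y/3), y)


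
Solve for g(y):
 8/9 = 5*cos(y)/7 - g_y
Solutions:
 g(y) = C1 - 8*y/9 + 5*sin(y)/7


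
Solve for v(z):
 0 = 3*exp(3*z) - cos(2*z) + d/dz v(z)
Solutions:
 v(z) = C1 - exp(3*z) + sin(2*z)/2


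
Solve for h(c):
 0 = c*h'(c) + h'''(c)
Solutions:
 h(c) = C1 + Integral(C2*airyai(-c) + C3*airybi(-c), c)


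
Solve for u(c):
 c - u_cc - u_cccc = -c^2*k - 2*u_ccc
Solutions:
 u(c) = C1 + C4*exp(c) + c^4*k/12 + c^3*(4*k + 1)/6 + c^2*(3*k + 1) + c*(C2 + C3*exp(c))


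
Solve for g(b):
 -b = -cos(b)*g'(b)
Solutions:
 g(b) = C1 + Integral(b/cos(b), b)


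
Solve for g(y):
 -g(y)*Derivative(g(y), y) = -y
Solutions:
 g(y) = -sqrt(C1 + y^2)
 g(y) = sqrt(C1 + y^2)


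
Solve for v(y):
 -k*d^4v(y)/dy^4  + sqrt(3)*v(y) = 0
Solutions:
 v(y) = C1*exp(-3^(1/8)*y*(1/k)^(1/4)) + C2*exp(3^(1/8)*y*(1/k)^(1/4)) + C3*exp(-3^(1/8)*I*y*(1/k)^(1/4)) + C4*exp(3^(1/8)*I*y*(1/k)^(1/4))


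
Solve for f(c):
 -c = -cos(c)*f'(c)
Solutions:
 f(c) = C1 + Integral(c/cos(c), c)


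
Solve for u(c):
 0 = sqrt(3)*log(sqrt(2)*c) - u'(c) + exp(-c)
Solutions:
 u(c) = C1 + sqrt(3)*c*log(c) + sqrt(3)*c*(-1 + log(2)/2) - exp(-c)


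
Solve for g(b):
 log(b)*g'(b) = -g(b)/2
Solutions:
 g(b) = C1*exp(-li(b)/2)


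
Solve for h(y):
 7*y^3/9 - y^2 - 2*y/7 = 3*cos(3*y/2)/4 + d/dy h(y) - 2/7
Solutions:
 h(y) = C1 + 7*y^4/36 - y^3/3 - y^2/7 + 2*y/7 - sin(3*y/2)/2


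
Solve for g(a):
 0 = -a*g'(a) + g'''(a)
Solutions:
 g(a) = C1 + Integral(C2*airyai(a) + C3*airybi(a), a)


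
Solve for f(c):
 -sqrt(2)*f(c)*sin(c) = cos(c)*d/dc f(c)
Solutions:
 f(c) = C1*cos(c)^(sqrt(2))


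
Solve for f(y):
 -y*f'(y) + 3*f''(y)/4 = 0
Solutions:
 f(y) = C1 + C2*erfi(sqrt(6)*y/3)


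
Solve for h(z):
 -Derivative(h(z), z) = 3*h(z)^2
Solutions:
 h(z) = 1/(C1 + 3*z)


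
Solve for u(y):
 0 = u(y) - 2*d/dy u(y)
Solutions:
 u(y) = C1*exp(y/2)


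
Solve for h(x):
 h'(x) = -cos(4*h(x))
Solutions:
 h(x) = -asin((C1 + exp(8*x))/(C1 - exp(8*x)))/4 + pi/4
 h(x) = asin((C1 + exp(8*x))/(C1 - exp(8*x)))/4


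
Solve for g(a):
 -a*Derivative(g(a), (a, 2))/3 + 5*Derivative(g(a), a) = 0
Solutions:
 g(a) = C1 + C2*a^16


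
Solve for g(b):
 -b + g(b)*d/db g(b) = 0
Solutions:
 g(b) = -sqrt(C1 + b^2)
 g(b) = sqrt(C1 + b^2)


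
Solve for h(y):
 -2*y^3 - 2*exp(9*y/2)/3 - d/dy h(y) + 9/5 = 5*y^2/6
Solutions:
 h(y) = C1 - y^4/2 - 5*y^3/18 + 9*y/5 - 4*exp(9*y/2)/27


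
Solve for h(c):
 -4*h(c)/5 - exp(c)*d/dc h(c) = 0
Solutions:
 h(c) = C1*exp(4*exp(-c)/5)


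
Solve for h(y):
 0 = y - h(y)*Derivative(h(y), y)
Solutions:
 h(y) = -sqrt(C1 + y^2)
 h(y) = sqrt(C1 + y^2)


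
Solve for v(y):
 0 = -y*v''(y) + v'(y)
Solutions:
 v(y) = C1 + C2*y^2


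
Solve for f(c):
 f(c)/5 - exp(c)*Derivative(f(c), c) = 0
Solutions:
 f(c) = C1*exp(-exp(-c)/5)


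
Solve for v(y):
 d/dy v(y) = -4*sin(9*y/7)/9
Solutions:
 v(y) = C1 + 28*cos(9*y/7)/81


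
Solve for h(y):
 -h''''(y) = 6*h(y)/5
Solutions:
 h(y) = (C1*sin(10^(3/4)*3^(1/4)*y/10) + C2*cos(10^(3/4)*3^(1/4)*y/10))*exp(-10^(3/4)*3^(1/4)*y/10) + (C3*sin(10^(3/4)*3^(1/4)*y/10) + C4*cos(10^(3/4)*3^(1/4)*y/10))*exp(10^(3/4)*3^(1/4)*y/10)


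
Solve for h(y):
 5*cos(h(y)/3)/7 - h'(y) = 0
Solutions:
 -5*y/7 - 3*log(sin(h(y)/3) - 1)/2 + 3*log(sin(h(y)/3) + 1)/2 = C1


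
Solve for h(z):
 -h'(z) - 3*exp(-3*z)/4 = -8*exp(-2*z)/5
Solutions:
 h(z) = C1 - 4*exp(-2*z)/5 + exp(-3*z)/4


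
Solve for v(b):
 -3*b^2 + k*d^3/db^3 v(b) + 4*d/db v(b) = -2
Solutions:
 v(b) = C1 + C2*exp(-2*b*sqrt(-1/k)) + C3*exp(2*b*sqrt(-1/k)) + b^3/4 - 3*b*k/8 - b/2


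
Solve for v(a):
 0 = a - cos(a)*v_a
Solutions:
 v(a) = C1 + Integral(a/cos(a), a)


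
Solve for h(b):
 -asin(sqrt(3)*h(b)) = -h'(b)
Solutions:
 Integral(1/asin(sqrt(3)*_y), (_y, h(b))) = C1 + b


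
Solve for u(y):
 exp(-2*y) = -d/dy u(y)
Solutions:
 u(y) = C1 + exp(-2*y)/2


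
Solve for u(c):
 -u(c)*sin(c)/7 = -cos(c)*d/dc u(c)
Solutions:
 u(c) = C1/cos(c)^(1/7)


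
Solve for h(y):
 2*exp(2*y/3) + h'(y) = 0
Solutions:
 h(y) = C1 - 3*exp(2*y/3)


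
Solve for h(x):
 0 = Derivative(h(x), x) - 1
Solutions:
 h(x) = C1 + x


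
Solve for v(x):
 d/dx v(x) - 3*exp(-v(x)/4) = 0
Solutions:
 v(x) = 4*log(C1 + 3*x/4)


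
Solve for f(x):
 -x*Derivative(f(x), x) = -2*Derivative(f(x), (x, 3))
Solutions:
 f(x) = C1 + Integral(C2*airyai(2^(2/3)*x/2) + C3*airybi(2^(2/3)*x/2), x)


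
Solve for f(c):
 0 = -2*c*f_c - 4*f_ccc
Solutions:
 f(c) = C1 + Integral(C2*airyai(-2^(2/3)*c/2) + C3*airybi(-2^(2/3)*c/2), c)


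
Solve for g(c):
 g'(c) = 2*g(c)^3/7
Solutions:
 g(c) = -sqrt(14)*sqrt(-1/(C1 + 2*c))/2
 g(c) = sqrt(14)*sqrt(-1/(C1 + 2*c))/2


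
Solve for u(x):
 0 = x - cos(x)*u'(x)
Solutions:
 u(x) = C1 + Integral(x/cos(x), x)


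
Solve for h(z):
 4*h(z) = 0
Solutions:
 h(z) = 0


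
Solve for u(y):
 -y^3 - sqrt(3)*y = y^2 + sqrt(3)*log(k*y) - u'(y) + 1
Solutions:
 u(y) = C1 + y^4/4 + y^3/3 + sqrt(3)*y^2/2 + sqrt(3)*y*log(k*y) + y*(1 - sqrt(3))


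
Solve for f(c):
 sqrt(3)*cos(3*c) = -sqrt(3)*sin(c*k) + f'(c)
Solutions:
 f(c) = C1 + sqrt(3)*sin(3*c)/3 - sqrt(3)*cos(c*k)/k


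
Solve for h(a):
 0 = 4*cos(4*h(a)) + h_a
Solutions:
 h(a) = -asin((C1 + exp(32*a))/(C1 - exp(32*a)))/4 + pi/4
 h(a) = asin((C1 + exp(32*a))/(C1 - exp(32*a)))/4


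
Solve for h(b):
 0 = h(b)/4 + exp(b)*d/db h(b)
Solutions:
 h(b) = C1*exp(exp(-b)/4)


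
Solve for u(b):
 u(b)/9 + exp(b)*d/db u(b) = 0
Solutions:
 u(b) = C1*exp(exp(-b)/9)


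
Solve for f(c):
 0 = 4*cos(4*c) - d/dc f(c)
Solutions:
 f(c) = C1 + sin(4*c)


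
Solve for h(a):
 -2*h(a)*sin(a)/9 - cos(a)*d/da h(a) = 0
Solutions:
 h(a) = C1*cos(a)^(2/9)


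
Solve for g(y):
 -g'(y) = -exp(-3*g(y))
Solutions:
 g(y) = log(C1 + 3*y)/3
 g(y) = log((-3^(1/3) - 3^(5/6)*I)*(C1 + y)^(1/3)/2)
 g(y) = log((-3^(1/3) + 3^(5/6)*I)*(C1 + y)^(1/3)/2)


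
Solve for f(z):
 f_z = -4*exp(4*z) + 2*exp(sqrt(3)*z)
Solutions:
 f(z) = C1 - exp(4*z) + 2*sqrt(3)*exp(sqrt(3)*z)/3


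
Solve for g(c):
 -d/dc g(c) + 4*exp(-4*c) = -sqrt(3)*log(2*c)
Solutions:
 g(c) = C1 + sqrt(3)*c*log(c) + sqrt(3)*c*(-1 + log(2)) - exp(-4*c)


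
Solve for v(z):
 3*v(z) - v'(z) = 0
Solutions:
 v(z) = C1*exp(3*z)


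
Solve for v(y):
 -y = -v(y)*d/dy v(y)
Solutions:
 v(y) = -sqrt(C1 + y^2)
 v(y) = sqrt(C1 + y^2)


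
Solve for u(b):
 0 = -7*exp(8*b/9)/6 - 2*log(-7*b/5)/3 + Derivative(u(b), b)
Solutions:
 u(b) = C1 + 2*b*log(-b)/3 + 2*b*(-log(5) - 1 + log(7))/3 + 21*exp(8*b/9)/16


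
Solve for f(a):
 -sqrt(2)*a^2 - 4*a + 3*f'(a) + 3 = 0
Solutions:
 f(a) = C1 + sqrt(2)*a^3/9 + 2*a^2/3 - a


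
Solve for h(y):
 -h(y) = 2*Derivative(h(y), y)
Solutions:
 h(y) = C1*exp(-y/2)


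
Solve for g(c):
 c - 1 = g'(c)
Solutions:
 g(c) = C1 + c^2/2 - c


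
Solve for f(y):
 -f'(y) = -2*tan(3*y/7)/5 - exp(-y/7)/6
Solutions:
 f(y) = C1 + 7*log(tan(3*y/7)^2 + 1)/15 - 7*exp(-y/7)/6


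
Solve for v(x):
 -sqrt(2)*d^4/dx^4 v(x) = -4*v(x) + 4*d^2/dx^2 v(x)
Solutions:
 v(x) = C1*exp(-2^(1/4)*x*sqrt(-1 + sqrt(1 + sqrt(2)))) + C2*exp(2^(1/4)*x*sqrt(-1 + sqrt(1 + sqrt(2)))) + C3*sin(2^(1/4)*x*sqrt(1 + sqrt(1 + sqrt(2)))) + C4*cosh(2^(1/4)*x*sqrt(-sqrt(1 + sqrt(2)) - 1))


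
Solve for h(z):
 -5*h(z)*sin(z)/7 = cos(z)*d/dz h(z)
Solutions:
 h(z) = C1*cos(z)^(5/7)


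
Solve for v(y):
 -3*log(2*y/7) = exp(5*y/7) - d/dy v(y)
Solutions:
 v(y) = C1 + 3*y*log(y) + 3*y*(-log(7) - 1 + log(2)) + 7*exp(5*y/7)/5


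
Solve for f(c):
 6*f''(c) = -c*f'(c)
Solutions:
 f(c) = C1 + C2*erf(sqrt(3)*c/6)


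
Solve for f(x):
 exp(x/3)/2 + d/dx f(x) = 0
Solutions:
 f(x) = C1 - 3*exp(x/3)/2


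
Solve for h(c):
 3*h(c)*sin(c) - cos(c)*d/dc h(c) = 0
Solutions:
 h(c) = C1/cos(c)^3


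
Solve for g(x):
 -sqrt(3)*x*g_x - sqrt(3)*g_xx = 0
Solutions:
 g(x) = C1 + C2*erf(sqrt(2)*x/2)


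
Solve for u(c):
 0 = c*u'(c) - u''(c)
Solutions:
 u(c) = C1 + C2*erfi(sqrt(2)*c/2)


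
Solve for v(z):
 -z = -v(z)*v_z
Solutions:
 v(z) = -sqrt(C1 + z^2)
 v(z) = sqrt(C1 + z^2)


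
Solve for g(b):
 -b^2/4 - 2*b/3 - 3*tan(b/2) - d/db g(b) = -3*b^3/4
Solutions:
 g(b) = C1 + 3*b^4/16 - b^3/12 - b^2/3 + 6*log(cos(b/2))


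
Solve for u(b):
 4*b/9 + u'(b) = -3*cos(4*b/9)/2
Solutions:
 u(b) = C1 - 2*b^2/9 - 27*sin(4*b/9)/8


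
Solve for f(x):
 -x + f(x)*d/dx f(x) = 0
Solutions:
 f(x) = -sqrt(C1 + x^2)
 f(x) = sqrt(C1 + x^2)


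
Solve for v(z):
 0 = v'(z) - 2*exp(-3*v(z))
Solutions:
 v(z) = log(C1 + 6*z)/3
 v(z) = log((-3^(1/3) - 3^(5/6)*I)*(C1 + 2*z)^(1/3)/2)
 v(z) = log((-3^(1/3) + 3^(5/6)*I)*(C1 + 2*z)^(1/3)/2)


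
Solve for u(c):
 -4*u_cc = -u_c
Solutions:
 u(c) = C1 + C2*exp(c/4)


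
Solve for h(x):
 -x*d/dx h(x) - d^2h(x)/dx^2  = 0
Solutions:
 h(x) = C1 + C2*erf(sqrt(2)*x/2)


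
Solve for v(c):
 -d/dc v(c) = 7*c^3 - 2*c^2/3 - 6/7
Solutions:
 v(c) = C1 - 7*c^4/4 + 2*c^3/9 + 6*c/7


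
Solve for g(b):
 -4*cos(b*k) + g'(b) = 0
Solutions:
 g(b) = C1 + 4*sin(b*k)/k


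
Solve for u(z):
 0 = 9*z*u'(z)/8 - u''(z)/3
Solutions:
 u(z) = C1 + C2*erfi(3*sqrt(3)*z/4)


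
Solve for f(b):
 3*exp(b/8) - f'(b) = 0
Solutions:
 f(b) = C1 + 24*exp(b/8)


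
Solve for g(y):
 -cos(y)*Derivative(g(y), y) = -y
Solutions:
 g(y) = C1 + Integral(y/cos(y), y)


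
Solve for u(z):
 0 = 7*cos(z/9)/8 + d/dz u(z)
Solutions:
 u(z) = C1 - 63*sin(z/9)/8


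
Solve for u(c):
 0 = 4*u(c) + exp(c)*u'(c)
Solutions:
 u(c) = C1*exp(4*exp(-c))


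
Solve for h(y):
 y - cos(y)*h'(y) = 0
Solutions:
 h(y) = C1 + Integral(y/cos(y), y)


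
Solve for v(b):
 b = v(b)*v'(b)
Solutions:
 v(b) = -sqrt(C1 + b^2)
 v(b) = sqrt(C1 + b^2)


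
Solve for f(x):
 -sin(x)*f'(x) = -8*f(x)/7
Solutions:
 f(x) = C1*(cos(x) - 1)^(4/7)/(cos(x) + 1)^(4/7)


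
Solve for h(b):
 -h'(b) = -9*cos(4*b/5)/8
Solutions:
 h(b) = C1 + 45*sin(4*b/5)/32


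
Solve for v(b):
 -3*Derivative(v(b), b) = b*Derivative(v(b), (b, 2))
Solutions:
 v(b) = C1 + C2/b^2


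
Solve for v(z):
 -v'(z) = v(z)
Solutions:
 v(z) = C1*exp(-z)


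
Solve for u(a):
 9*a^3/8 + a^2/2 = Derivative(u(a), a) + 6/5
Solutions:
 u(a) = C1 + 9*a^4/32 + a^3/6 - 6*a/5


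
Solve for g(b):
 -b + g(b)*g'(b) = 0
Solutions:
 g(b) = -sqrt(C1 + b^2)
 g(b) = sqrt(C1 + b^2)


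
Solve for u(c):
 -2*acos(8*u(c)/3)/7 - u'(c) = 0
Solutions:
 Integral(1/acos(8*_y/3), (_y, u(c))) = C1 - 2*c/7


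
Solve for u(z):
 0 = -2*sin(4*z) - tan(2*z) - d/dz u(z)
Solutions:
 u(z) = C1 + log(cos(2*z))/2 + cos(4*z)/2


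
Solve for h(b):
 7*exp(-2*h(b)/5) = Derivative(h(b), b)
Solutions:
 h(b) = 5*log(-sqrt(C1 + 7*b)) - 5*log(5) + 5*log(10)/2
 h(b) = 5*log(C1 + 7*b)/2 - 5*log(5) + 5*log(10)/2


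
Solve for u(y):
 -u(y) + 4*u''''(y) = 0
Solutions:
 u(y) = C1*exp(-sqrt(2)*y/2) + C2*exp(sqrt(2)*y/2) + C3*sin(sqrt(2)*y/2) + C4*cos(sqrt(2)*y/2)


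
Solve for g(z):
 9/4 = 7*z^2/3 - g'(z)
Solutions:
 g(z) = C1 + 7*z^3/9 - 9*z/4


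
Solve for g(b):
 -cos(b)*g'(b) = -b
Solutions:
 g(b) = C1 + Integral(b/cos(b), b)


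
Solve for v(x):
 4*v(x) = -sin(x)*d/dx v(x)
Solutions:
 v(x) = C1*(cos(x)^2 + 2*cos(x) + 1)/(cos(x)^2 - 2*cos(x) + 1)


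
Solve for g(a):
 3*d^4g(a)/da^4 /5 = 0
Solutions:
 g(a) = C1 + C2*a + C3*a^2 + C4*a^3


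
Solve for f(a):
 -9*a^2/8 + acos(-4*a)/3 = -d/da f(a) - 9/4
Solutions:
 f(a) = C1 + 3*a^3/8 - a*acos(-4*a)/3 - 9*a/4 - sqrt(1 - 16*a^2)/12


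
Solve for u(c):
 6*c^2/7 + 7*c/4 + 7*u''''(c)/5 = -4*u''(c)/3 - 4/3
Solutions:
 u(c) = C1 + C2*c + C3*sin(2*sqrt(105)*c/21) + C4*cos(2*sqrt(105)*c/21) - 3*c^4/56 - 7*c^3/32 + 7*c^2/40


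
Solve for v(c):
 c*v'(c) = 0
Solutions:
 v(c) = C1


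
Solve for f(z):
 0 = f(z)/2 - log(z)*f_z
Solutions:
 f(z) = C1*exp(li(z)/2)


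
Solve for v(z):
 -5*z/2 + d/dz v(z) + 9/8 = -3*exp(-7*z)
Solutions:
 v(z) = C1 + 5*z^2/4 - 9*z/8 + 3*exp(-7*z)/7


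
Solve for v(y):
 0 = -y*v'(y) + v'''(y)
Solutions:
 v(y) = C1 + Integral(C2*airyai(y) + C3*airybi(y), y)


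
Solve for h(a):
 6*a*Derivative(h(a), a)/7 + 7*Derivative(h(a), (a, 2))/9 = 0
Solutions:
 h(a) = C1 + C2*erf(3*sqrt(3)*a/7)


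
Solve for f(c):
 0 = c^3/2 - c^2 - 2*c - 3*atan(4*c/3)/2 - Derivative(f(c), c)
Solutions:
 f(c) = C1 + c^4/8 - c^3/3 - c^2 - 3*c*atan(4*c/3)/2 + 9*log(16*c^2 + 9)/16


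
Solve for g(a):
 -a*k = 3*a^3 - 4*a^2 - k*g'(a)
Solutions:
 g(a) = C1 + 3*a^4/(4*k) - 4*a^3/(3*k) + a^2/2


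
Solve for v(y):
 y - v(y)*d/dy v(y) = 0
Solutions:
 v(y) = -sqrt(C1 + y^2)
 v(y) = sqrt(C1 + y^2)


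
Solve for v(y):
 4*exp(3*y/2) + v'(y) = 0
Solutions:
 v(y) = C1 - 8*exp(3*y/2)/3


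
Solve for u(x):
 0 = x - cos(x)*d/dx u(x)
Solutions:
 u(x) = C1 + Integral(x/cos(x), x)


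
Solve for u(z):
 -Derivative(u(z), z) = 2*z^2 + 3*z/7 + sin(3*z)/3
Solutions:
 u(z) = C1 - 2*z^3/3 - 3*z^2/14 + cos(3*z)/9


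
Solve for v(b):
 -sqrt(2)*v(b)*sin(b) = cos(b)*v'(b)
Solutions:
 v(b) = C1*cos(b)^(sqrt(2))


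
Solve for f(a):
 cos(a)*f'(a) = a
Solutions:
 f(a) = C1 + Integral(a/cos(a), a)


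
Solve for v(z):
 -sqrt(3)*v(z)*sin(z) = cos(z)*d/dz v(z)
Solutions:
 v(z) = C1*cos(z)^(sqrt(3))


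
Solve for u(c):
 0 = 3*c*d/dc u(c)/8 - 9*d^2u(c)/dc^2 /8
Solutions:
 u(c) = C1 + C2*erfi(sqrt(6)*c/6)


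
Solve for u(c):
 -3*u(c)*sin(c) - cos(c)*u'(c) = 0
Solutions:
 u(c) = C1*cos(c)^3


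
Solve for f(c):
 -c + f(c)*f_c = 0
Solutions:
 f(c) = -sqrt(C1 + c^2)
 f(c) = sqrt(C1 + c^2)


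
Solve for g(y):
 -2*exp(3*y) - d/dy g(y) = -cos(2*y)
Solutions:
 g(y) = C1 - 2*exp(3*y)/3 + sin(2*y)/2


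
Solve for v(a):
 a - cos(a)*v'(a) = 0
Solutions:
 v(a) = C1 + Integral(a/cos(a), a)


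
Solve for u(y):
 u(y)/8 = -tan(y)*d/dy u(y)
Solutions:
 u(y) = C1/sin(y)^(1/8)


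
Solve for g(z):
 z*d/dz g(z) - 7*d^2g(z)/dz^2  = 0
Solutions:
 g(z) = C1 + C2*erfi(sqrt(14)*z/14)


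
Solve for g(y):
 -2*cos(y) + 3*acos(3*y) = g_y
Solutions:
 g(y) = C1 + 3*y*acos(3*y) - sqrt(1 - 9*y^2) - 2*sin(y)


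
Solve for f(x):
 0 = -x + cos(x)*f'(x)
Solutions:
 f(x) = C1 + Integral(x/cos(x), x)


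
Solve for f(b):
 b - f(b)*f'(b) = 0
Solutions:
 f(b) = -sqrt(C1 + b^2)
 f(b) = sqrt(C1 + b^2)


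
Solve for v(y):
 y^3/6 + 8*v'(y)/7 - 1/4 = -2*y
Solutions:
 v(y) = C1 - 7*y^4/192 - 7*y^2/8 + 7*y/32


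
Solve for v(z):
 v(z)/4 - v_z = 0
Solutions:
 v(z) = C1*exp(z/4)


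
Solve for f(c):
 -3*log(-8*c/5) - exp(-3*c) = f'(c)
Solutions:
 f(c) = C1 - 3*c*log(-c) + 3*c*(-3*log(2) + 1 + log(5)) + exp(-3*c)/3


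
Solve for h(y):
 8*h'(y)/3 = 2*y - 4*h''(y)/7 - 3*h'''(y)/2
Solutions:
 h(y) = C1 + 3*y^2/8 - 9*y/56 + (C2*sin(16*sqrt(3)*y/21) + C3*cos(16*sqrt(3)*y/21))*exp(-4*y/21)


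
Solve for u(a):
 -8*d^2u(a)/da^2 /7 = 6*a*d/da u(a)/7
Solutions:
 u(a) = C1 + C2*erf(sqrt(6)*a/4)


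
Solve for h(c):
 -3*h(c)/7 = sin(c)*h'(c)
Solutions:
 h(c) = C1*(cos(c) + 1)^(3/14)/(cos(c) - 1)^(3/14)


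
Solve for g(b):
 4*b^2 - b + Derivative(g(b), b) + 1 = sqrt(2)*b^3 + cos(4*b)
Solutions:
 g(b) = C1 + sqrt(2)*b^4/4 - 4*b^3/3 + b^2/2 - b + sin(4*b)/4


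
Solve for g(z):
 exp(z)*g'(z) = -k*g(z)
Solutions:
 g(z) = C1*exp(k*exp(-z))


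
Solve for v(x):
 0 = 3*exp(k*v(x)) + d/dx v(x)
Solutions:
 v(x) = Piecewise((log(1/(C1*k + 3*k*x))/k, Ne(k, 0)), (nan, True))
 v(x) = Piecewise((C1 - 3*x, Eq(k, 0)), (nan, True))


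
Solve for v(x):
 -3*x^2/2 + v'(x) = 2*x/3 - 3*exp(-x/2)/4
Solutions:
 v(x) = C1 + x^3/2 + x^2/3 + 3*exp(-x/2)/2


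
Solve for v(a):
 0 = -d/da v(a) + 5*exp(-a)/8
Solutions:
 v(a) = C1 - 5*exp(-a)/8


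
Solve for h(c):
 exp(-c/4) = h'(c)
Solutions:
 h(c) = C1 - 4*exp(-c/4)


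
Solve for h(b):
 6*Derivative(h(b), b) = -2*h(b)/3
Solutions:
 h(b) = C1*exp(-b/9)


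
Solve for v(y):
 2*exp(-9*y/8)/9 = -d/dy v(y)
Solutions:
 v(y) = C1 + 16*exp(-9*y/8)/81


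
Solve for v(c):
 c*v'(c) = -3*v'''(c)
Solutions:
 v(c) = C1 + Integral(C2*airyai(-3^(2/3)*c/3) + C3*airybi(-3^(2/3)*c/3), c)


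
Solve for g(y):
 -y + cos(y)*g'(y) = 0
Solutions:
 g(y) = C1 + Integral(y/cos(y), y)


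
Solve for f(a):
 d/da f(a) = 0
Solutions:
 f(a) = C1


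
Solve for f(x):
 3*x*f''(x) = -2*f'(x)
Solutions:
 f(x) = C1 + C2*x^(1/3)


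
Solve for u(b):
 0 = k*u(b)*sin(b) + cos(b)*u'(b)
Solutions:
 u(b) = C1*exp(k*log(cos(b)))


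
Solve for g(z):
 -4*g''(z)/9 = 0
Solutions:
 g(z) = C1 + C2*z


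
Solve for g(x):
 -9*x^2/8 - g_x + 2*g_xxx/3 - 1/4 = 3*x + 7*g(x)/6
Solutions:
 g(x) = C1*exp(-x*(2/(sqrt(41) + 7)^(1/3) + (sqrt(41) + 7)^(1/3))/4)*sin(sqrt(3)*x*(-(sqrt(41) + 7)^(1/3) + 2/(sqrt(41) + 7)^(1/3))/4) + C2*exp(-x*(2/(sqrt(41) + 7)^(1/3) + (sqrt(41) + 7)^(1/3))/4)*cos(sqrt(3)*x*(-(sqrt(41) + 7)^(1/3) + 2/(sqrt(41) + 7)^(1/3))/4) + C3*exp(x*((sqrt(41) + 7)^(-1/3) + (sqrt(41) + 7)^(1/3)/2)) - 27*x^2/28 - 45*x/49 + 393/686


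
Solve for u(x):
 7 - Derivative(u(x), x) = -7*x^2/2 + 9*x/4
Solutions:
 u(x) = C1 + 7*x^3/6 - 9*x^2/8 + 7*x


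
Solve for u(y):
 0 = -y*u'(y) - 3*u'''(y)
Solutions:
 u(y) = C1 + Integral(C2*airyai(-3^(2/3)*y/3) + C3*airybi(-3^(2/3)*y/3), y)


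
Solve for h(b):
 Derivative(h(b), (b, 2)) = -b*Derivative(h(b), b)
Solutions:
 h(b) = C1 + C2*erf(sqrt(2)*b/2)


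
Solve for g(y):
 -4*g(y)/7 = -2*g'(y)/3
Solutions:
 g(y) = C1*exp(6*y/7)


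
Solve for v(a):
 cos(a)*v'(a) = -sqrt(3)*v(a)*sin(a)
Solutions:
 v(a) = C1*cos(a)^(sqrt(3))


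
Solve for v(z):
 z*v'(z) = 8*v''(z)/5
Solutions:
 v(z) = C1 + C2*erfi(sqrt(5)*z/4)
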